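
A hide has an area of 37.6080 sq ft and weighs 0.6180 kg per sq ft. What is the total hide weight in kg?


Formula: Weight = area * weight_per_sqft
Substituting: Weight = 37.6080 * 0.6180
Result: 23.2417 kg


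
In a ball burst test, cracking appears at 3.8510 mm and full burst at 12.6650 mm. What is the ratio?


Formula: Ratio = crack / burst
Substituting: Ratio = 3.8510 / 12.6650
Result: 0.3041


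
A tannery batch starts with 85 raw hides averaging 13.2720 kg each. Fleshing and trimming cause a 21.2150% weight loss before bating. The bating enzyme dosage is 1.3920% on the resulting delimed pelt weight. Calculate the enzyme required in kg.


Total_raw = N * avg_wt = 85 * 13.2720 = 1128.1200 kg
Substrate = Total_raw * (1 - loss/100) = 1128.1200 * (1 - 21.2150/100) = 888.7893 kg
Enzyme = Substrate * pct / 100 = 888.7893 * 1.3920 / 100 = 12.3719 kg


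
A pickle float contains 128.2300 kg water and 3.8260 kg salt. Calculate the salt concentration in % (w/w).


Formula: Conc = salt / (water + salt) * 100
Substituting: Conc = 3.8260 / (128.2300 + 3.8260) * 100
Result: 2.8973 %


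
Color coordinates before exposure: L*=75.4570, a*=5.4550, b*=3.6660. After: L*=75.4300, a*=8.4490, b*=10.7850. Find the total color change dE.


dL = -0.027, da = 2.9940, db = 7.1190
dE = sqrt((-0.027)^2 + 2.9940^2 + 7.1190^2) = 7.7230


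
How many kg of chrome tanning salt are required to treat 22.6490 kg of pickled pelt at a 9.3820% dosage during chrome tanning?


Formula: Chrome = substrate * pct / 100
Substituting: Chrome = 22.6490 * 9.3820 / 100
Result: 2.1249 kg


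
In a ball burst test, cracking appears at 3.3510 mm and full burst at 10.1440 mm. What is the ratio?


Formula: Ratio = crack / burst
Substituting: Ratio = 3.3510 / 10.1440
Result: 0.3303


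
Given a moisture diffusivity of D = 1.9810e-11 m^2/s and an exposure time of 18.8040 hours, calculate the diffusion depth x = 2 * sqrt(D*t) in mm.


t = 18.8040 hr * 3600 = 67694.4000 s
D * t = 1.9810e-11 * 67694.4000 = 1.3410e-06
x = 2 * sqrt(D*t) = 2 * sqrt(1.3410e-06) = 0.00231605 m = 2.3161 mm


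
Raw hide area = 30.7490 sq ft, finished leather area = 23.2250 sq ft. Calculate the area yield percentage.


Formula: Yield = finished / raw * 100
Substituting: Yield = 23.2250 / 30.7490 * 100
Result: 75.5309 %


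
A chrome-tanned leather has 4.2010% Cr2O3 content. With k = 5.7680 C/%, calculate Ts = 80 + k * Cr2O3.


Formula: Ts = 80 + k * Cr2O3
Substituting: Ts = 80 + 5.7680 * 4.2010
Result: 104.2314 C


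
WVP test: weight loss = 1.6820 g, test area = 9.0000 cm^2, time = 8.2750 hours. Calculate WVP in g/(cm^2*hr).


Formula: WVP = loss / (area * time)
Substituting: WVP = 1.6820 / (9.0000 * 8.2750)
Result: 0.0225848 g/(cm^2*hr)


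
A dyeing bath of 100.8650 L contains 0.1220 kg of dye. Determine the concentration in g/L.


Formula: Conc = dye_mass(kg) / volume(L) * 1000
Substituting: Conc = 0.1220 / 100.8650 * 1000
Result: 1.2095 g/L


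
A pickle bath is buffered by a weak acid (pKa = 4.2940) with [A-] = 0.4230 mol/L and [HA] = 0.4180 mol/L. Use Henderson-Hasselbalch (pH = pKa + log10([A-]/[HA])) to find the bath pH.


ratio = [A-] / [HA] = 0.4230 / 0.4180 = 1.0120
log10(ratio) = 0.00516409
pH = pKa + log10(ratio) = 4.2940 + 0.00516409 = 4.2992


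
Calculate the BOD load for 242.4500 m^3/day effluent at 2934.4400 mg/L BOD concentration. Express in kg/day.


Formula: BOD_load = volume * conc / 1000
Substituting: BOD_load = 242.4500 * 2934.4400 / 1000
Result: 711.4550 kg/day


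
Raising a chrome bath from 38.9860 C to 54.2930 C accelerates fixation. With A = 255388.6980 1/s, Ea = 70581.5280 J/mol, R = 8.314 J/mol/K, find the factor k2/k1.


T1 = 38.9860 + 273.15 = 312.1360 K; T2 = 54.2930 + 273.15 = 327.4430 K
k1 = A * exp(-Ea/(R*T1)) = 255388.6980 * exp(-70581.5280/(8.314*312.1360)) = 3.9378e-07 1/s
k2 = A * exp(-Ea/(R*T2)) = 255388.6980 * exp(-70581.5280/(8.314*327.4430)) = 1.4042e-06 1/s
k2/k1 = 1.4042e-06 / 3.9378e-07 = 3.5659


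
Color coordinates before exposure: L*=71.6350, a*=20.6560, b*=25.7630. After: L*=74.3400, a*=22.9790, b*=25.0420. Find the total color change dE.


dL = 2.7050, da = 2.3230, db = -0.7210
dE = sqrt(2.7050^2 + 2.3230^2 + (-0.7210)^2) = 3.6377


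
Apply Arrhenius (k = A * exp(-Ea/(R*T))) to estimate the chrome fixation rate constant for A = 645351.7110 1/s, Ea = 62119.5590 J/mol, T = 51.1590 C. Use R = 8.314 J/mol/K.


T_K = T_C + 273.15 = 51.1590 + 273.15 = 324.3090 K
exponent = -Ea / (R * T_K) = -62119.5590 / (8.314 * 324.3090) = -23.0388
k = A * exp(exponent) = 645351.7110 * exp(-23.0388) = 6.3707e-05 1/s


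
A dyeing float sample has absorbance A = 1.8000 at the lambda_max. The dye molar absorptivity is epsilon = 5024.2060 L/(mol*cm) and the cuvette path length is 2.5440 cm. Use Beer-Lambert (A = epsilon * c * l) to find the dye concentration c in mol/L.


Formula: c = A / (epsilon * l)
Substituting: c = 1.8000 / (5024.2060 * 2.5440)
Result: 1.4083e-04 mol/L


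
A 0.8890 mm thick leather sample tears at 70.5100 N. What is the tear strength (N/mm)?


Formula: Tear strength = force / thickness
Substituting: Tear strength = 70.5100 / 0.8890
Result: 79.3138 N/mm


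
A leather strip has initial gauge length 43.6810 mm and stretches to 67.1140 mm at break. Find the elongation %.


Formula: Elongation = (Lf - L0) / L0 * 100
Substituting: Elongation = (67.1140 - 43.6810) / 43.6810 * 100
Result: 53.6457 %


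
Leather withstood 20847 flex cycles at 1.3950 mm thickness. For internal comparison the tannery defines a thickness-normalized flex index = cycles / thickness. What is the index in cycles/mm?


Formula: Index = cycles / thickness
Substituting: Index = 20847 / 1.3950
Result: 14944.0860 cycles/mm


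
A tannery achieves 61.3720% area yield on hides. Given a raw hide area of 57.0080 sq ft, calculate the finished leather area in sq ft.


Formula: finished = raw * yield / 100
Substituting: finished = 57.0080 * 61.3720 / 100
Result: 34.9869 sq ft


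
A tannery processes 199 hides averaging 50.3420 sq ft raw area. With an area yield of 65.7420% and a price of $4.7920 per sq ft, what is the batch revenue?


Raw_total = N * avg_area = 199 * 50.3420 = 10018.0580 sq ft
Finished = Raw_total * yield / 100 = 10018.0580 * 65.7420 / 100 = 6586.0717 sq ft
Value = Finished * price = 6586.0717 * 4.7920 = 31560.4555 $


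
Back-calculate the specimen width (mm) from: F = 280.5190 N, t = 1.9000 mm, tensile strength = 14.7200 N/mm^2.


Formula: w = F / (TS * t)
Substituting: w = 280.5190 / (14.7200 * 1.9000)
Result: 10.0300 mm


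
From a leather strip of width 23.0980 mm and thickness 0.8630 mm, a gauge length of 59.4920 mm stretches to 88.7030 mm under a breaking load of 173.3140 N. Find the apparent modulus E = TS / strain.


TS = F / (w * t) = 173.3140 / (23.0980 * 0.8630) = 8.6946 N/mm^2
strain = (Lf - L0) / L0 = (88.7030 - 59.4920) / 59.4920 = 0.4910
E = TS / strain = 8.6946 / 0.4910 = 17.7076 N/mm^2


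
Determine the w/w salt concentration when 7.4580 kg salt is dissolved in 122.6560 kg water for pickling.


Formula: Conc = salt / (water + salt) * 100
Substituting: Conc = 7.4580 / (122.6560 + 7.4580) * 100
Result: 5.7319 %


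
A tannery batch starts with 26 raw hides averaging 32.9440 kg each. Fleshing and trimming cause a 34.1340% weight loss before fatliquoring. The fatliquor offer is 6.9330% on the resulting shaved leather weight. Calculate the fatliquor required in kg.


Total_raw = N * avg_wt = 26 * 32.9440 = 856.5440 kg
Substrate = Total_raw * (1 - loss/100) = 856.5440 * (1 - 34.1340/100) = 564.1713 kg
Fat = Substrate * pct / 100 = 564.1713 * 6.9330 / 100 = 39.1140 kg


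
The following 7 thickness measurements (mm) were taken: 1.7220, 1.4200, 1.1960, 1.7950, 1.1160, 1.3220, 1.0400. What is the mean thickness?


Formula: Average = sum / n
Substituting: Average = 9.6110 / 7
Result: 1.3730 mm


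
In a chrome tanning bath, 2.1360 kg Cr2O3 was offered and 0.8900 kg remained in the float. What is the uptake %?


Formula: Uptake = (offered - residual) / offered * 100
Substituting: Uptake = (2.1360 - 0.8900) / 2.1360 * 100
Result: 58.3333 %


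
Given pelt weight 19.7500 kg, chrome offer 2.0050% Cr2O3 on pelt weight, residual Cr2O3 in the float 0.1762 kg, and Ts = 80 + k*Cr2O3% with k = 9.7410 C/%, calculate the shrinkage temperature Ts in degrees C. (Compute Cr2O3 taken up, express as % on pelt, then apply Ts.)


Offered = pelt * offer_pct / 100 = 19.7500 * 2.0050 / 100 = 0.3960 kg
Uptake = offered - residual = 0.3960 - 0.1762 = 0.2198 kg
Cr2O3% on pelt = uptake / pelt * 100 = 0.2198 / 19.7500 * 100 = 1.1128 %
Ts = 80 + k * Cr2O3% = 80 + 9.7410 * 1.1128 = 90.8403 C


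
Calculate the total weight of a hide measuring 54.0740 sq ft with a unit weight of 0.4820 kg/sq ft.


Formula: Weight = area * weight_per_sqft
Substituting: Weight = 54.0740 * 0.4820
Result: 26.0637 kg


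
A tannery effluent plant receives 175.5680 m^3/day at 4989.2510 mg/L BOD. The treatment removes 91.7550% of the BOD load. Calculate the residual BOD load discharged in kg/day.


Load_in = volume * conc / 1000 = 175.5680 * 4989.2510 / 1000 = 875.9528 kg/day
Removed = Load_in * eff / 100 = 875.9528 * 91.7550 / 100 = 803.7305 kg/day
Load_out = Load_in - Removed = 875.9528 - 803.7305 = 72.2223 kg/day


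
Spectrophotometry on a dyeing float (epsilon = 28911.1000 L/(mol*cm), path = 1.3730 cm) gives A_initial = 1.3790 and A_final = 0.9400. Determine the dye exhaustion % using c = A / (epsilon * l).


c_initial = A_i / (epsilon * l) = 1.3790 / (28911.1000 * 1.3730) = 3.4740e-05 mol/L
c_final = A_f / (epsilon * l) = 0.9400 / (28911.1000 * 1.3730) = 2.3681e-05 mol/L
Exhaustion = (c_initial - c_final) / c_initial * 100 = (3.4740e-05 - 2.3681e-05) / 3.4740e-05 * 100 = 31.8347 %


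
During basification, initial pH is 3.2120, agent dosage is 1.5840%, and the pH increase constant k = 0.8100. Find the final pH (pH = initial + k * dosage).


Formula: pH_final = pH_initial + k * base_pct
Substituting: pH_final = 3.2120 + 0.8100 * 1.5840
Result: 4.4950


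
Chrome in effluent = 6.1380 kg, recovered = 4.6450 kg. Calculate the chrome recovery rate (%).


Formula: Recovery = recovered / input * 100
Substituting: Recovery = 4.6450 / 6.1380 * 100
Result: 75.6761 %


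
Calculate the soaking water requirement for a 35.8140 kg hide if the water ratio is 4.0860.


Formula: Water = hide_weight * ratio
Substituting: Water = 35.8140 * 4.0860
Result: 146.3360 kg


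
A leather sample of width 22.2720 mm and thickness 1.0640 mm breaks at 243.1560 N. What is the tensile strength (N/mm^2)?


Formula: TS = force / (width * thickness)
Substituting: TS = 243.1560 / (22.2720 * 1.0640)
Result: 10.2609 N/mm^2


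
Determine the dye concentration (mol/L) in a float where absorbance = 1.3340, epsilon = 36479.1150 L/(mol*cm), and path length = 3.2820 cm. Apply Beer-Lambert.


Formula: c = A / (epsilon * l)
Substituting: c = 1.3340 / (36479.1150 * 3.2820)
Result: 1.1142e-05 mol/L


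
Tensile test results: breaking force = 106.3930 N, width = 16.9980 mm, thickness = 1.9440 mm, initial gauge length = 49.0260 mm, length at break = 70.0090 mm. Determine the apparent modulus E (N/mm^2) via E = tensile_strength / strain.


TS = F / (w * t) = 106.3930 / (16.9980 * 1.9440) = 3.2197 N/mm^2
strain = (Lf - L0) / L0 = (70.0090 - 49.0260) / 49.0260 = 0.4280
E = TS / strain = 3.2197 / 0.4280 = 7.5228 N/mm^2


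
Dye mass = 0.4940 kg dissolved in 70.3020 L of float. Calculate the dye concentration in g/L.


Formula: Conc = dye_mass(kg) / volume(L) * 1000
Substituting: Conc = 0.4940 / 70.3020 * 1000
Result: 7.0268 g/L


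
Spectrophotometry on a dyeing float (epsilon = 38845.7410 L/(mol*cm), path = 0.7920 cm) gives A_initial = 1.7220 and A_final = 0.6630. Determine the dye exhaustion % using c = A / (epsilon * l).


c_initial = A_i / (epsilon * l) = 1.7220 / (38845.7410 * 0.7920) = 5.5971e-05 mol/L
c_final = A_f / (epsilon * l) = 0.6630 / (38845.7410 * 0.7920) = 2.1550e-05 mol/L
Exhaustion = (c_initial - c_final) / c_initial * 100 = (5.5971e-05 - 2.1550e-05) / 5.5971e-05 * 100 = 61.4983 %


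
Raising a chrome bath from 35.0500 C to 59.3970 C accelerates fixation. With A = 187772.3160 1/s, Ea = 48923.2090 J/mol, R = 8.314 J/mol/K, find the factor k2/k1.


T1 = 35.0500 + 273.15 = 308.2000 K; T2 = 59.3970 + 273.15 = 332.5470 K
k1 = A * exp(-Ea/(R*T1)) = 187772.3160 * exp(-48923.2090/(8.314*308.2000)) = 9.5870e-04 1/s
k2 = A * exp(-Ea/(R*T2)) = 187772.3160 * exp(-48923.2090/(8.314*332.5470)) = 0.00387943 1/s
k2/k1 = 0.00387943 / 9.5870e-04 = 4.0465


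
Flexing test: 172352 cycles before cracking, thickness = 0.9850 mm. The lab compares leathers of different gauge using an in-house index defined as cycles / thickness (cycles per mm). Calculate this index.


Formula: Index = cycles / thickness
Substituting: Index = 172352 / 0.9850
Result: 174976.6497 cycles/mm


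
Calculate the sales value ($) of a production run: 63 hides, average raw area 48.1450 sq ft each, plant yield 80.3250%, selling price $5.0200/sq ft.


Raw_total = N * avg_area = 63 * 48.1450 = 3033.1350 sq ft
Finished = Raw_total * yield / 100 = 3033.1350 * 80.3250 / 100 = 2436.3657 sq ft
Value = Finished * price = 2436.3657 * 5.0200 = 12230.5558 $


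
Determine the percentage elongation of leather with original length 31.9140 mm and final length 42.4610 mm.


Formula: Elongation = (Lf - L0) / L0 * 100
Substituting: Elongation = (42.4610 - 31.9140) / 31.9140 * 100
Result: 33.0482 %


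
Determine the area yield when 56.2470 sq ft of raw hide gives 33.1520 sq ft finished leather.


Formula: Yield = finished / raw * 100
Substituting: Yield = 33.1520 / 56.2470 * 100
Result: 58.9400 %


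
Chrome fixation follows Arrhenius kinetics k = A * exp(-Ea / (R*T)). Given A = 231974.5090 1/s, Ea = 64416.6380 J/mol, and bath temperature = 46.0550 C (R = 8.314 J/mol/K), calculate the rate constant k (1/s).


T_K = T_C + 273.15 = 46.0550 + 273.15 = 319.2050 K
exponent = -Ea / (R * T_K) = -64416.6380 / (8.314 * 319.2050) = -24.2727
k = A * exp(exponent) = 231974.5090 * exp(-24.2727) = 6.6671e-06 1/s


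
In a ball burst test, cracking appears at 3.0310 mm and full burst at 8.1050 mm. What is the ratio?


Formula: Ratio = crack / burst
Substituting: Ratio = 3.0310 / 8.1050
Result: 0.3740


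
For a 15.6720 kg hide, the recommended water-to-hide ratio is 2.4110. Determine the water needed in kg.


Formula: Water = hide_weight * ratio
Substituting: Water = 15.6720 * 2.4110
Result: 37.7852 kg


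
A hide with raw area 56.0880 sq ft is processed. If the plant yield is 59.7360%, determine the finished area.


Formula: finished = raw * yield / 100
Substituting: finished = 56.0880 * 59.7360 / 100
Result: 33.5047 sq ft


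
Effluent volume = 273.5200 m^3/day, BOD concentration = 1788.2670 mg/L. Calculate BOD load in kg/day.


Formula: BOD_load = volume * conc / 1000
Substituting: BOD_load = 273.5200 * 1788.2670 / 1000
Result: 489.1268 kg/day


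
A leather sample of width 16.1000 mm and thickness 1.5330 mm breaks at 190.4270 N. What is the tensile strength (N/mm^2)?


Formula: TS = force / (width * thickness)
Substituting: TS = 190.4270 / (16.1000 * 1.5330)
Result: 7.7154 N/mm^2


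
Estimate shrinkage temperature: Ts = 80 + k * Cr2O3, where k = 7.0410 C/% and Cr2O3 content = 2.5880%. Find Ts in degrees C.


Formula: Ts = 80 + k * Cr2O3
Substituting: Ts = 80 + 7.0410 * 2.5880
Result: 98.2221 C


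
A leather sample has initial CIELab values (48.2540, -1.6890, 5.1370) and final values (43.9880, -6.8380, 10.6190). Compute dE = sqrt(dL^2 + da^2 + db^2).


dL = -4.2660, da = -5.1490, db = 5.4820
dE = sqrt((-4.2660)^2 + (-5.1490)^2 + 5.4820^2) = 8.6466


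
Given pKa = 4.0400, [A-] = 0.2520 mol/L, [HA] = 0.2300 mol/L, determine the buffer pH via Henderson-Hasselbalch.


ratio = [A-] / [HA] = 0.2520 / 0.2300 = 1.0957
log10(ratio) = 0.0396727
pH = pKa + log10(ratio) = 4.0400 + 0.0396727 = 4.0797


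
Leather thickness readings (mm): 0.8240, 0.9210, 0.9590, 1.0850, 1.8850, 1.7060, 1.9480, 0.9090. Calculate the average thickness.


Formula: Average = sum / n
Substituting: Average = 10.2370 / 8
Result: 1.2796 mm


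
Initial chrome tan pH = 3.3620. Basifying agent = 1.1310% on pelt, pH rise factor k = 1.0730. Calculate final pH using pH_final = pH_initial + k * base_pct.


Formula: pH_final = pH_initial + k * base_pct
Substituting: pH_final = 3.3620 + 1.0730 * 1.1310
Result: 4.5756


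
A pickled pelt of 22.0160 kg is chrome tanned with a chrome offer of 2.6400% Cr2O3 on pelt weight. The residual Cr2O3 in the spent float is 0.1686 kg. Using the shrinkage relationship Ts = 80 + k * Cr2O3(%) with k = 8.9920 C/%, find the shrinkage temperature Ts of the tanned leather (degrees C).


Offered = pelt * offer_pct / 100 = 22.0160 * 2.6400 / 100 = 0.5812 kg
Uptake = offered - residual = 0.5812 - 0.1686 = 0.4126 kg
Cr2O3% on pelt = uptake / pelt * 100 = 0.4126 / 22.0160 * 100 = 1.8742 %
Ts = 80 + k * Cr2O3% = 80 + 8.9920 * 1.8742 = 96.8527 C


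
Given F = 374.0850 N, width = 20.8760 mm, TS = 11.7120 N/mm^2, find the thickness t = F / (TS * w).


Formula: t = F / (TS * w)
Substituting: t = 374.0850 / (11.7120 * 20.8760)
Result: 1.5300 mm


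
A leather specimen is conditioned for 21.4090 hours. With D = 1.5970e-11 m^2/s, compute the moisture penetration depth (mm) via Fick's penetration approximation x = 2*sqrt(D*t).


t = 21.4090 hr * 3600 = 77072.4000 s
D * t = 1.5970e-11 * 77072.4000 = 1.2308e-06
x = 2 * sqrt(D*t) = 2 * sqrt(1.2308e-06) = 0.00221887 m = 2.2189 mm


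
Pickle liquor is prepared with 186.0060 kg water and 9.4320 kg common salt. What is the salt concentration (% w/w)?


Formula: Conc = salt / (water + salt) * 100
Substituting: Conc = 9.4320 / (186.0060 + 9.4320) * 100
Result: 4.8261 %


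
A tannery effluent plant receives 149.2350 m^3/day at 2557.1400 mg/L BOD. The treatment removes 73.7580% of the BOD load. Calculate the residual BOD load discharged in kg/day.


Load_in = volume * conc / 1000 = 149.2350 * 2557.1400 / 1000 = 381.6148 kg/day
Removed = Load_in * eff / 100 = 381.6148 * 73.7580 / 100 = 281.4714 kg/day
Load_out = Load_in - Removed = 381.6148 - 281.4714 = 100.1434 kg/day


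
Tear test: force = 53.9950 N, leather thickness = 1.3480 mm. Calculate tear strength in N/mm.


Formula: Tear strength = force / thickness
Substituting: Tear strength = 53.9950 / 1.3480
Result: 40.0556 N/mm


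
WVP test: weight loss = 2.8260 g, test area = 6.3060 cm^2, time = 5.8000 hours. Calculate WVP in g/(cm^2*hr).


Formula: WVP = loss / (area * time)
Substituting: WVP = 2.8260 / (6.3060 * 5.8000)
Result: 0.0772663 g/(cm^2*hr)


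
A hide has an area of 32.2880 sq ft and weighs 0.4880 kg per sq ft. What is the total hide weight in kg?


Formula: Weight = area * weight_per_sqft
Substituting: Weight = 32.2880 * 0.4880
Result: 15.7565 kg


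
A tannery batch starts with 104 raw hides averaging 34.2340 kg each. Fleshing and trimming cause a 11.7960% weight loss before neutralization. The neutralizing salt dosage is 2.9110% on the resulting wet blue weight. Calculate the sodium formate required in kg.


Total_raw = N * avg_wt = 104 * 34.2340 = 3560.3360 kg
Substrate = Total_raw * (1 - loss/100) = 3560.3360 * (1 - 11.7960/100) = 3140.3588 kg
Neutralizer = Substrate * pct / 100 = 3140.3588 * 2.9110 / 100 = 91.4158 kg


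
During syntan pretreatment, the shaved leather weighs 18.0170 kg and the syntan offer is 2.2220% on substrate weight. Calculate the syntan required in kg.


Formula: Syntan = substrate * pct / 100
Substituting: Syntan = 18.0170 * 2.2220 / 100
Result: 0.4003 kg


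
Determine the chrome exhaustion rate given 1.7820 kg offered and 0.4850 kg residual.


Formula: Uptake = (offered - residual) / offered * 100
Substituting: Uptake = (1.7820 - 0.4850) / 1.7820 * 100
Result: 72.7834 %


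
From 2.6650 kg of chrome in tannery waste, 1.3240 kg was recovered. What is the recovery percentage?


Formula: Recovery = recovered / input * 100
Substituting: Recovery = 1.3240 / 2.6650 * 100
Result: 49.6811 %


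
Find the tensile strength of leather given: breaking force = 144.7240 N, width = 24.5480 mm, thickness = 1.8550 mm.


Formula: TS = force / (width * thickness)
Substituting: TS = 144.7240 / (24.5480 * 1.8550)
Result: 3.1782 N/mm^2


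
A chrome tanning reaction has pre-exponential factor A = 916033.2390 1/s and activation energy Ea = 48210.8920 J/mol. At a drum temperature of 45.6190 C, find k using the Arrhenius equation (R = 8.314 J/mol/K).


T_K = T_C + 273.15 = 45.6190 + 273.15 = 318.7690 K
exponent = -Ea / (R * T_K) = -48210.8920 / (8.314 * 318.7690) = -18.1911
k = A * exp(exponent) = 916033.2390 * exp(-18.1911) = 0.0115243 1/s


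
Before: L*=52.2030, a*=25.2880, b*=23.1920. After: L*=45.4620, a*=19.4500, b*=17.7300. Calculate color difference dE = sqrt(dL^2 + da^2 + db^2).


dL = -6.7410, da = -5.8380, db = -5.4620
dE = sqrt((-6.7410)^2 + (-5.8380)^2 + (-5.4620)^2) = 10.4574


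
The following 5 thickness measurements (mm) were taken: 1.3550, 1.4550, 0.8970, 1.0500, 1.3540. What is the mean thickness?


Formula: Average = sum / n
Substituting: Average = 6.1110 / 5
Result: 1.2222 mm


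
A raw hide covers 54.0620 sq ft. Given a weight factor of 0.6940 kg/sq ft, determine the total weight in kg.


Formula: Weight = area * weight_per_sqft
Substituting: Weight = 54.0620 * 0.6940
Result: 37.5190 kg


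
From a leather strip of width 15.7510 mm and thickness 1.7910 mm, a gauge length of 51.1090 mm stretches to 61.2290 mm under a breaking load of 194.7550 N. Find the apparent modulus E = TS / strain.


TS = F / (w * t) = 194.7550 / (15.7510 * 1.7910) = 6.9037 N/mm^2
strain = (Lf - L0) / L0 = (61.2290 - 51.1090) / 51.1090 = 0.1980
E = TS / strain = 6.9037 / 0.1980 = 34.8660 N/mm^2


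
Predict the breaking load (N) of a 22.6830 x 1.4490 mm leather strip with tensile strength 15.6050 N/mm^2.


Formula: F = TS * w * t
Substituting: F = 15.6050 * 22.6830 * 1.4490
Result: 512.8999 N


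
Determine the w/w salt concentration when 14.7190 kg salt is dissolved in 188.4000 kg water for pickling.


Formula: Conc = salt / (water + salt) * 100
Substituting: Conc = 14.7190 / (188.4000 + 14.7190) * 100
Result: 7.2465 %


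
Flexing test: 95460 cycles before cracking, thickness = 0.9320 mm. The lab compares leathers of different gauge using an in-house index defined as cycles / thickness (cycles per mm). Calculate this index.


Formula: Index = cycles / thickness
Substituting: Index = 95460 / 0.9320
Result: 102424.8927 cycles/mm


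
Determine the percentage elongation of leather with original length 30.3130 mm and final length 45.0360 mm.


Formula: Elongation = (Lf - L0) / L0 * 100
Substituting: Elongation = (45.0360 - 30.3130) / 30.3130 * 100
Result: 48.5699 %


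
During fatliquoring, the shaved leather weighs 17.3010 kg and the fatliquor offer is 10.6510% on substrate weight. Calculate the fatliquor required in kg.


Formula: Fat = substrate * pct / 100
Substituting: Fat = 17.3010 * 10.6510 / 100
Result: 1.8427 kg


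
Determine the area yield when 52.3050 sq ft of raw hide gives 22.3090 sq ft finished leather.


Formula: Yield = finished / raw * 100
Substituting: Yield = 22.3090 / 52.3050 * 100
Result: 42.6518 %


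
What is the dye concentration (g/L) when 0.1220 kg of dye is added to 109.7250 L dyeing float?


Formula: Conc = dye_mass(kg) / volume(L) * 1000
Substituting: Conc = 0.1220 / 109.7250 * 1000
Result: 1.1119 g/L


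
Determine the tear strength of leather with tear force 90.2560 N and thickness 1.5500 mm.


Formula: Tear strength = force / thickness
Substituting: Tear strength = 90.2560 / 1.5500
Result: 58.2297 N/mm


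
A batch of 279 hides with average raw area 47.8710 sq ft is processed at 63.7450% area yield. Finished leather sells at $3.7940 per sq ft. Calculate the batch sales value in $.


Raw_total = N * avg_area = 279 * 47.8710 = 13356.0090 sq ft
Finished = Raw_total * yield / 100 = 13356.0090 * 63.7450 / 100 = 8513.7879 sq ft
Value = Finished * price = 8513.7879 * 3.7940 = 32301.3114 $


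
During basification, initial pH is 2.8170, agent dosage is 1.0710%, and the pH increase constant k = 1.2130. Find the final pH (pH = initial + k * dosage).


Formula: pH_final = pH_initial + k * base_pct
Substituting: pH_final = 2.8170 + 1.2130 * 1.0710
Result: 4.1161


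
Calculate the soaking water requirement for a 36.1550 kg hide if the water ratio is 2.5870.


Formula: Water = hide_weight * ratio
Substituting: Water = 36.1550 * 2.5870
Result: 93.5330 kg


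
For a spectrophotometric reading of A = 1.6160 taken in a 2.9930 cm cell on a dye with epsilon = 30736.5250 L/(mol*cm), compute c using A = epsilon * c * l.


Formula: c = A / (epsilon * l)
Substituting: c = 1.6160 / (30736.5250 * 2.9930)
Result: 1.7566e-05 mol/L


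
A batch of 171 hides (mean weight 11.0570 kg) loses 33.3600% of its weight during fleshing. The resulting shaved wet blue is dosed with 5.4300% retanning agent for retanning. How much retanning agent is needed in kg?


Total_raw = N * avg_wt = 171 * 11.0570 = 1890.7470 kg
Substrate = Total_raw * (1 - loss/100) = 1890.7470 * (1 - 33.3600/100) = 1259.9938 kg
Retan = Substrate * pct / 100 = 1259.9938 * 5.4300 / 100 = 68.4177 kg


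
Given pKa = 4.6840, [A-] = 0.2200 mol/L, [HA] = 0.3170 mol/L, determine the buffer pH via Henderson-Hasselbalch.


ratio = [A-] / [HA] = 0.2200 / 0.3170 = 0.6940
log10(ratio) = -0.1586
pH = pKa + log10(ratio) = 4.6840 - 0.1586 = 4.5254


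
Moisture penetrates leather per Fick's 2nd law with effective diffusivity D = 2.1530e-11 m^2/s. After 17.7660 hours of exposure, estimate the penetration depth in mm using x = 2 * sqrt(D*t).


t = 17.7660 hr * 3600 = 63957.6000 s
D * t = 2.1530e-11 * 63957.6000 = 1.3770e-06
x = 2 * sqrt(D*t) = 2 * sqrt(1.3770e-06) = 0.00234692 m = 2.3469 mm


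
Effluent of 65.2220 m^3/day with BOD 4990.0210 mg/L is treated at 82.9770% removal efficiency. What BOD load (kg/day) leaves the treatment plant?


Load_in = volume * conc / 1000 = 65.2220 * 4990.0210 / 1000 = 325.4591 kg/day
Removed = Load_in * eff / 100 = 325.4591 * 82.9770 / 100 = 270.0562 kg/day
Load_out = Load_in - Removed = 325.4591 - 270.0562 = 55.4029 kg/day


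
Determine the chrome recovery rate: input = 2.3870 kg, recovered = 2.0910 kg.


Formula: Recovery = recovered / input * 100
Substituting: Recovery = 2.0910 / 2.3870 * 100
Result: 87.5995 %


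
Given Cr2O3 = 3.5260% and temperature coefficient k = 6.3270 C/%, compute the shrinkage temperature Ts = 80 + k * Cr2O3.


Formula: Ts = 80 + k * Cr2O3
Substituting: Ts = 80 + 6.3270 * 3.5260
Result: 102.3090 C


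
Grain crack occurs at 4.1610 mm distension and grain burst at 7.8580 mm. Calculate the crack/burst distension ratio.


Formula: Ratio = crack / burst
Substituting: Ratio = 4.1610 / 7.8580
Result: 0.5295


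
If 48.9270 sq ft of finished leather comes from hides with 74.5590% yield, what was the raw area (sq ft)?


Formula: raw = finished * 100 / yield
Substituting: raw = 48.9270 * 100 / 74.5590
Result: 65.6219 sq ft


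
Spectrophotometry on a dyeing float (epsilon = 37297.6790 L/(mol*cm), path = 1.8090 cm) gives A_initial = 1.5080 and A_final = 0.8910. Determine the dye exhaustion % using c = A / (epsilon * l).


c_initial = A_i / (epsilon * l) = 1.5080 / (37297.6790 * 1.8090) = 2.2350e-05 mol/L
c_final = A_f / (epsilon * l) = 0.8910 / (37297.6790 * 1.8090) = 1.3206e-05 mol/L
Exhaustion = (c_initial - c_final) / c_initial * 100 = (2.2350e-05 - 1.3206e-05) / 2.2350e-05 * 100 = 40.9151 %


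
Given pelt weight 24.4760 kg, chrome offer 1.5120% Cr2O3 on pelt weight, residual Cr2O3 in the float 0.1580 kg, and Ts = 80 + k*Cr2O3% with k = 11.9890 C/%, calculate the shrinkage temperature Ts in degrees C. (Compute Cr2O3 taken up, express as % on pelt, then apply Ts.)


Offered = pelt * offer_pct / 100 = 24.4760 * 1.5120 / 100 = 0.3701 kg
Uptake = offered - residual = 0.3701 - 0.1580 = 0.2121 kg
Cr2O3% on pelt = uptake / pelt * 100 = 0.2121 / 24.4760 * 100 = 0.8665 %
Ts = 80 + k * Cr2O3% = 80 + 11.9890 * 0.8665 = 90.3881 C


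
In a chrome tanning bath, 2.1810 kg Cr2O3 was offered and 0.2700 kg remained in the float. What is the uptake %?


Formula: Uptake = (offered - residual) / offered * 100
Substituting: Uptake = (2.1810 - 0.2700) / 2.1810 * 100
Result: 87.6204 %


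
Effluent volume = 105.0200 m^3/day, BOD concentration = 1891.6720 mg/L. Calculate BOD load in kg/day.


Formula: BOD_load = volume * conc / 1000
Substituting: BOD_load = 105.0200 * 1891.6720 / 1000
Result: 198.6634 kg/day


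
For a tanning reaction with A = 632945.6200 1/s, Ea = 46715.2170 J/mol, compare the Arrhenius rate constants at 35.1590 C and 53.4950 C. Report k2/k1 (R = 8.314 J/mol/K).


T1 = 35.1590 + 273.15 = 308.3090 K; T2 = 53.4950 + 273.15 = 326.6450 K
k1 = A * exp(-Ea/(R*T1)) = 632945.6200 * exp(-46715.2170/(8.314*308.3090)) = 0.00769924 1/s
k2 = A * exp(-Ea/(R*T2)) = 632945.6200 * exp(-46715.2170/(8.314*326.6450)) = 0.0214164 1/s
k2/k1 = 0.0214164 / 0.00769924 = 2.7816


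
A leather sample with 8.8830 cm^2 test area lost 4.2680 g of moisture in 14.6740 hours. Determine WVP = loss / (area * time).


Formula: WVP = loss / (area * time)
Substituting: WVP = 4.2680 / (8.8830 * 14.6740)
Result: 0.0327428 g/(cm^2*hr)


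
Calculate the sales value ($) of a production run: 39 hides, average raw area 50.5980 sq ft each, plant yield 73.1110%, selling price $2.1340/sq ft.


Raw_total = N * avg_area = 39 * 50.5980 = 1973.3220 sq ft
Finished = Raw_total * yield / 100 = 1973.3220 * 73.1110 / 100 = 1442.7154 sq ft
Value = Finished * price = 1442.7154 * 2.1340 = 3078.7548 $


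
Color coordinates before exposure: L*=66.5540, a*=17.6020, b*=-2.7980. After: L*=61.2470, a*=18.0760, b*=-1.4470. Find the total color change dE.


dL = -5.3070, da = 0.4740, db = 1.3510
dE = sqrt((-5.3070)^2 + 0.4740^2 + 1.3510^2) = 5.4967


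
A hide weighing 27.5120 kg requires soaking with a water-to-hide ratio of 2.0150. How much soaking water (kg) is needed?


Formula: Water = hide_weight * ratio
Substituting: Water = 27.5120 * 2.0150
Result: 55.4367 kg


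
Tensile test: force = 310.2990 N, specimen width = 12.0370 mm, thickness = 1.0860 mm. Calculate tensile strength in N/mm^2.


Formula: TS = force / (width * thickness)
Substituting: TS = 310.2990 / (12.0370 * 1.0860)
Result: 23.7374 N/mm^2


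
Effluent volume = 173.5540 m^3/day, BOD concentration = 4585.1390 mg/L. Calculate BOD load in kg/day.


Formula: BOD_load = volume * conc / 1000
Substituting: BOD_load = 173.5540 * 4585.1390 / 1000
Result: 795.7692 kg/day


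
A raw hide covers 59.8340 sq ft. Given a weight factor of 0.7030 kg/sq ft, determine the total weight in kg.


Formula: Weight = area * weight_per_sqft
Substituting: Weight = 59.8340 * 0.7030
Result: 42.0633 kg


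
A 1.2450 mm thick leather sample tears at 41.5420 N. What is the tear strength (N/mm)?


Formula: Tear strength = force / thickness
Substituting: Tear strength = 41.5420 / 1.2450
Result: 33.3671 N/mm


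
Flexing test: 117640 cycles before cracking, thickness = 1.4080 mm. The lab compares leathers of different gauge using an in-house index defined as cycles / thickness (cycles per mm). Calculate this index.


Formula: Index = cycles / thickness
Substituting: Index = 117640 / 1.4080
Result: 83551.1364 cycles/mm


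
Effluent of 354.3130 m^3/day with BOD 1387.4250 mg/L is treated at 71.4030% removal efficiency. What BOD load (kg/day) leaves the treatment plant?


Load_in = volume * conc / 1000 = 354.3130 * 1387.4250 / 1000 = 491.5827 kg/day
Removed = Load_in * eff / 100 = 491.5827 * 71.4030 / 100 = 351.0048 kg/day
Load_out = Load_in - Removed = 491.5827 - 351.0048 = 140.5779 kg/day


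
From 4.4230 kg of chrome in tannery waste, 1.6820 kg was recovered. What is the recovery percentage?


Formula: Recovery = recovered / input * 100
Substituting: Recovery = 1.6820 / 4.4230 * 100
Result: 38.0285 %


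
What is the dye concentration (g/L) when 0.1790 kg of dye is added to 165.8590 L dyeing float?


Formula: Conc = dye_mass(kg) / volume(L) * 1000
Substituting: Conc = 0.1790 / 165.8590 * 1000
Result: 1.0792 g/L


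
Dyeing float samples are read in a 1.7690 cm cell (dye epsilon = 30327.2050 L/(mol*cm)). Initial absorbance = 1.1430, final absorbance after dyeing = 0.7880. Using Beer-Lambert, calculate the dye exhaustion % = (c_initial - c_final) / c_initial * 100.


c_initial = A_i / (epsilon * l) = 1.1430 / (30327.2050 * 1.7690) = 2.1305e-05 mol/L
c_final = A_f / (epsilon * l) = 0.7880 / (30327.2050 * 1.7690) = 1.4688e-05 mol/L
Exhaustion = (c_initial - c_final) / c_initial * 100 = (2.1305e-05 - 1.4688e-05) / 2.1305e-05 * 100 = 31.0586 %


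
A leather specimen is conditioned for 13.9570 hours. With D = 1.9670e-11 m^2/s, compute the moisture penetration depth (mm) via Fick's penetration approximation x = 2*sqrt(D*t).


t = 13.9570 hr * 3600 = 50245.2000 s
D * t = 1.9670e-11 * 50245.2000 = 9.8832e-07
x = 2 * sqrt(D*t) = 2 * sqrt(9.8832e-07) = 0.00198829 m = 1.9883 mm


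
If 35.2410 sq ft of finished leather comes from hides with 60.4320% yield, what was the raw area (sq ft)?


Formula: raw = finished * 100 / yield
Substituting: raw = 35.2410 * 100 / 60.4320
Result: 58.3151 sq ft


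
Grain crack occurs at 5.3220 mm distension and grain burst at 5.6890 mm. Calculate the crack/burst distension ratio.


Formula: Ratio = crack / burst
Substituting: Ratio = 5.3220 / 5.6890
Result: 0.9355


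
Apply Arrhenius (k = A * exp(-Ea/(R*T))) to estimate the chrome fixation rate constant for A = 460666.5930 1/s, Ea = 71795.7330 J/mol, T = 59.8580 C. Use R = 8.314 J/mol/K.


T_K = T_C + 273.15 = 59.8580 + 273.15 = 333.0080 K
exponent = -Ea / (R * T_K) = -71795.7330 / (8.314 * 333.0080) = -25.9319
k = A * exp(exponent) = 460666.5930 * exp(-25.9319) = 2.5195e-06 1/s


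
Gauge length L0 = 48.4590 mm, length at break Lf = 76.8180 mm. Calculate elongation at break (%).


Formula: Elongation = (Lf - L0) / L0 * 100
Substituting: Elongation = (76.8180 - 48.4590) / 48.4590 * 100
Result: 58.5216 %


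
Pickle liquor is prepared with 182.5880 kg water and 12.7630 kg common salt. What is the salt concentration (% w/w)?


Formula: Conc = salt / (water + salt) * 100
Substituting: Conc = 12.7630 / (182.5880 + 12.7630) * 100
Result: 6.5334 %


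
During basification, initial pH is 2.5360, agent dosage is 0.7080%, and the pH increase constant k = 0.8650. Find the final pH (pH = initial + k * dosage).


Formula: pH_final = pH_initial + k * base_pct
Substituting: pH_final = 2.5360 + 0.8650 * 0.7080
Result: 3.1484


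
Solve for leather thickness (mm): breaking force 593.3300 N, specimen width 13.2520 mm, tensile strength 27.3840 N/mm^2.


Formula: t = F / (TS * w)
Substituting: t = 593.3300 / (27.3840 * 13.2520)
Result: 1.6350 mm


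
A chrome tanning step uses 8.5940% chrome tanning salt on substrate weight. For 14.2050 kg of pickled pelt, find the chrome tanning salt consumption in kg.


Formula: Chrome = substrate * pct / 100
Substituting: Chrome = 14.2050 * 8.5940 / 100
Result: 1.2208 kg


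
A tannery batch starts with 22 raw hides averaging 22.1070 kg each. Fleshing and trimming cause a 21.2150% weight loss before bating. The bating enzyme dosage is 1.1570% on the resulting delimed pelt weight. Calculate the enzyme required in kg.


Total_raw = N * avg_wt = 22 * 22.1070 = 486.3540 kg
Substrate = Total_raw * (1 - loss/100) = 486.3540 * (1 - 21.2150/100) = 383.1740 kg
Enzyme = Substrate * pct / 100 = 383.1740 * 1.1570 / 100 = 4.4333 kg


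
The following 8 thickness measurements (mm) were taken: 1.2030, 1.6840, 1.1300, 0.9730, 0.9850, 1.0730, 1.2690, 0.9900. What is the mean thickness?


Formula: Average = sum / n
Substituting: Average = 9.3070 / 8
Result: 1.1634 mm


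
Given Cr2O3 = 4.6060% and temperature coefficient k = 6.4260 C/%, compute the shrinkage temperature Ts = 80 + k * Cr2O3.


Formula: Ts = 80 + k * Cr2O3
Substituting: Ts = 80 + 6.4260 * 4.6060
Result: 109.5982 C


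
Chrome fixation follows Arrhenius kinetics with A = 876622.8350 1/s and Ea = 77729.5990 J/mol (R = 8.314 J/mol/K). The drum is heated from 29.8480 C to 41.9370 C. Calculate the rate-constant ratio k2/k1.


T1 = 29.8480 + 273.15 = 302.9980 K; T2 = 41.9370 + 273.15 = 315.0870 K
k1 = A * exp(-Ea/(R*T1)) = 876622.8350 * exp(-77729.5990/(8.314*302.9980)) = 3.4859e-08 1/s
k2 = A * exp(-Ea/(R*T2)) = 876622.8350 * exp(-77729.5990/(8.314*315.0870)) = 1.1388e-07 1/s
k2/k1 = 1.1388e-07 / 3.4859e-08 = 3.2669


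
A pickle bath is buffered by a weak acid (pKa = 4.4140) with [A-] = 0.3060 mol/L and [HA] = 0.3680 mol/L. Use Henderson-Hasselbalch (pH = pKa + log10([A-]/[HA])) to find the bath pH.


ratio = [A-] / [HA] = 0.3060 / 0.3680 = 0.8315
log10(ratio) = -0.0801264
pH = pKa + log10(ratio) = 4.4140 - 0.0801264 = 4.3339


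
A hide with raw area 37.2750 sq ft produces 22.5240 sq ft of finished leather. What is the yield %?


Formula: Yield = finished / raw * 100
Substituting: Yield = 22.5240 / 37.2750 * 100
Result: 60.4266 %


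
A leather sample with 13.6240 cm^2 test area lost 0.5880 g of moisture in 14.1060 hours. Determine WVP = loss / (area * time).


Formula: WVP = loss / (area * time)
Substituting: WVP = 0.5880 / (13.6240 * 14.1060)
Result: 0.00305963 g/(cm^2*hr)


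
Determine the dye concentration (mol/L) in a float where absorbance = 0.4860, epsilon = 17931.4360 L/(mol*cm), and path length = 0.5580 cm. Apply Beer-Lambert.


Formula: c = A / (epsilon * l)
Substituting: c = 0.4860 / (17931.4360 * 0.5580)
Result: 4.8572e-05 mol/L


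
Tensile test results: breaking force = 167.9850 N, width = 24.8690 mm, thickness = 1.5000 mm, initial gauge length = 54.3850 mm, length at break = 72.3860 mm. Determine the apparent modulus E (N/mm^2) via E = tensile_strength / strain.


TS = F / (w * t) = 167.9850 / (24.8690 * 1.5000) = 4.5032 N/mm^2
strain = (Lf - L0) / L0 = (72.3860 - 54.3850) / 54.3850 = 0.3310
E = TS / strain = 4.5032 / 0.3310 = 13.6052 N/mm^2


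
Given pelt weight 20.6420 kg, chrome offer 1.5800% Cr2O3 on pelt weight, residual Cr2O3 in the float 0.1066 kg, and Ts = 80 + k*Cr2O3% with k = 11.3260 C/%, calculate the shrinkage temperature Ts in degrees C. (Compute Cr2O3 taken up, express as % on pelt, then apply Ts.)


Offered = pelt * offer_pct / 100 = 20.6420 * 1.5800 / 100 = 0.3261 kg
Uptake = offered - residual = 0.3261 - 0.1066 = 0.2195 kg
Cr2O3% on pelt = uptake / pelt * 100 = 0.2195 / 20.6420 * 100 = 1.0636 %
Ts = 80 + k * Cr2O3% = 80 + 11.3260 * 1.0636 = 92.0461 C


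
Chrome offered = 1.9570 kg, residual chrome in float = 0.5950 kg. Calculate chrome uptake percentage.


Formula: Uptake = (offered - residual) / offered * 100
Substituting: Uptake = (1.9570 - 0.5950) / 1.9570 * 100
Result: 69.5963 %


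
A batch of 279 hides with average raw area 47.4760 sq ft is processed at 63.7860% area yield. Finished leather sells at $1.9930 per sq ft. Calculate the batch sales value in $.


Raw_total = N * avg_area = 279 * 47.4760 = 13245.8040 sq ft
Finished = Raw_total * yield / 100 = 13245.8040 * 63.7860 / 100 = 8448.9685 sq ft
Value = Finished * price = 8448.9685 * 1.9930 = 16838.7943 $


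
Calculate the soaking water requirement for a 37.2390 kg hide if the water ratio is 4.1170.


Formula: Water = hide_weight * ratio
Substituting: Water = 37.2390 * 4.1170
Result: 153.3130 kg


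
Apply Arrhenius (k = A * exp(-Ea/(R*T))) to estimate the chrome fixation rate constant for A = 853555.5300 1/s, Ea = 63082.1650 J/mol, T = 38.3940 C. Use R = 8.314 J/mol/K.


T_K = T_C + 273.15 = 38.3940 + 273.15 = 311.5440 K
exponent = -Ea / (R * T_K) = -63082.1650 / (8.314 * 311.5440) = -24.3544
k = A * exp(exponent) = 853555.5300 * exp(-24.3544) = 2.2608e-05 1/s
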